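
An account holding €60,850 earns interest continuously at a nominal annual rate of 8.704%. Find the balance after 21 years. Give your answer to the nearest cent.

A = P·e^(rt) = 60,850·e^(0.08704·21) = 60,850·e^1.82784.
e^1.82784 ≈ 6.22043599529, so A ≈ 378,513.5303.

€378,513.53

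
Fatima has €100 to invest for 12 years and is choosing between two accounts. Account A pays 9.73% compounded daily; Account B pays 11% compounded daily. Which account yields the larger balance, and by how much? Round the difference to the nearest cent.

Account B, by €52.89

Account A growth factor: (1 + 0.0973/365)^4380 ≈ 3.21376903; balance ≈ 321.3769.
Account B growth factor: (1 + 0.11/365)^4380 ≈ 3.74267702; balance ≈ 374.2677.
Account B is larger by 52.8908.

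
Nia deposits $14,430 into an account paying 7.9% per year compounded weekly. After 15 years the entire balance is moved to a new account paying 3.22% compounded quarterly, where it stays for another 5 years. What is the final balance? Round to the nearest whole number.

Phase 1: 14,430·(1 + 0.079/52)^780 ≈ 47,153.5897.
Phase 2: 47,153.5897·(1 + 0.00805)^20 ≈ 55,354.9215.

$55,355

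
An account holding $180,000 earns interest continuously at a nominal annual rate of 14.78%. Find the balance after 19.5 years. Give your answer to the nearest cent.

$3,213,310.04

A = P·e^(rt) = 180,000·e^(0.1478·19.5) = 180,000·e^2.8821.
e^2.8821 ≈ 17.85172246127, so A ≈ 3,213,310.0430.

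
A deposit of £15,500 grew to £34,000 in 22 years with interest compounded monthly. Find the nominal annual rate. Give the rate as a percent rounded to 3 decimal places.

3.576%

The 264-period growth factor is 34,000/15,500 = 2.19355.
r/12 = 2.19355^(1/264) − 1 ≈ 0.00297989, so r ≈ 12·0.00297989 = 3.57587%.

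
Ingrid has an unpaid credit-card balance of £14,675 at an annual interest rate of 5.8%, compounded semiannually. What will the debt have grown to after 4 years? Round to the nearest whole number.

£18,446

Periodic rate = 5.8%/2 = 0.029; periods = 2·4 = 8.
A = 14,675·(1 + 0.029)^8 ≈ 14,675·1.2569644591 ≈ 18,445.9534.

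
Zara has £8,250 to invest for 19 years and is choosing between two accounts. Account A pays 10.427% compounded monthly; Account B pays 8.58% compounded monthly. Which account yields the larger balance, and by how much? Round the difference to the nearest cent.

Account A, by £17,438.64

Account A growth factor: (1 + 0.10427/12)^228 ≈ 7.18914574; balance ≈ 59,310.4524.
Account B growth factor: (1 + 0.00715)^228 ≈ 5.0753712088; balance ≈ 41,871.8125.
Account A is larger by 17,438.6399.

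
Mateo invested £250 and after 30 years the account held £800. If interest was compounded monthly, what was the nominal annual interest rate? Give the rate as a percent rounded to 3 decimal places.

3.883%

The 360-period growth factor is 800/250 = 3.2.
r/12 = 3.2^(1/360) − 1 ≈ 0.0032362, so r ≈ 12·0.0032362 = 3.88344%.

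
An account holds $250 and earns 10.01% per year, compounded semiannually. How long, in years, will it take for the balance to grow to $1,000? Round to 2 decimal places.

(1 + 0.05005)^(2t) = 1,000/250 = 4.
2t·ln(1 + 0.05005) = ln(4); 2t = 1.3863/0.0488378 ≈ 28.3857.
t ≈ 14.1928 years.

14.19 years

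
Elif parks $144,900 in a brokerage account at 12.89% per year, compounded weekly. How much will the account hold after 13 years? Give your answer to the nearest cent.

$772,529.64

Periodic rate = 12.89%/52 = 0.00247885; periods = 52·13 = 676.
A = 144,900·(1 + 0.1289/52)^676 ≈ 144,900·5.33146747858 ≈ 772,529.6376.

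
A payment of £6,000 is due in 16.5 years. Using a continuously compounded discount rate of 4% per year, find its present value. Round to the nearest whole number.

P = A·e^(−rt) = 6,000·e^(−0.66).
e^(−0.66) ≈ 0.5168513345, so P ≈ 3,101.1080.

£3,101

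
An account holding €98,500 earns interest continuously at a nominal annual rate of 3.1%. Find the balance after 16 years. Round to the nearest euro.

A = P·e^(rt) = 98,500·e^(0.031·16) = 98,500·e^0.496.
e^0.496 ≈ 1.64213955782, so A ≈ 161,750.7464.

€161,751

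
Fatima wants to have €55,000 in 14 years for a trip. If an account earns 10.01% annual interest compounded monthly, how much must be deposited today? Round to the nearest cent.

Periodic rate = 10.01%/12 = 0.00834167; 168 periods.
P = 55,000/(1 + 0.1001/12)^168 ≈ 55,000/4.0373449966 ≈ 13,622.8140.

€13,622.81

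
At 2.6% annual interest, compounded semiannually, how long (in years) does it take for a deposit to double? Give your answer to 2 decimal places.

26.83 years

(1 + 0.013)^(2t) = 2.
2t = ln 2 / ln(1 + 0.013) ≈ 0.69315/0.0129162 ≈ 53.6648.
t ≈ 26.8324.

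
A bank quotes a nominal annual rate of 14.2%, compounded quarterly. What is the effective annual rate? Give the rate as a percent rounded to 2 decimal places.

14.97%

EAR = (1 + 14.2%/4)^4 − 1 = (1 + 0.0355)^4 − 1.
(1 + 0.0355)^4 ≈ 1.149742, so EAR ≈ 14.97420%.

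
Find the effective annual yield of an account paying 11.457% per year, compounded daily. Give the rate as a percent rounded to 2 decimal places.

EAR = (1 + 11.457%/365)^365 − 1 = (1 + 0.00031389)^365 − 1.
(1 + 0.00031389)^365 ≈ 1.121371, so EAR ≈ 12.13710%.

12.14%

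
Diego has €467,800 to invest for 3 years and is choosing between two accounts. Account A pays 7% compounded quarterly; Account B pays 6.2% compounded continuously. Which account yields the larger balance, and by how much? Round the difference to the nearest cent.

Account A, by €12,638.58

Account A growth factor: (1 + 0.0175)^12 ≈ 1.23143931494; balance ≈ 576,067.3115.
Account B growth factor: e^(0.062·3) = e^0.186 ≈ 1.20442226038; balance ≈ 563,428.7334.
Account A is larger by 12,638.5781.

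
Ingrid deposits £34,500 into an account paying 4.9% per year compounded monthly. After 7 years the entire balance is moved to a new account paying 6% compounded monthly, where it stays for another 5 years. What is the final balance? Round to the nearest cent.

After 7 years at 4.9%: 34,500 × 1.4081849545 ≈ 48,582.3809.
Then 5 years at 6%: 48,582.3809 × 1.3488501525 ≈ 65,530.3519.

£65,530.35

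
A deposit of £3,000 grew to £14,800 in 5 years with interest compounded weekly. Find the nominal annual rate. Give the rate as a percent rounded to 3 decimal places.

32.018%

(1 + r/52)^260 = 14,800/3,000 = 4.93333.
1 + r/52 = 4.93333^(1/260) ≈ 1.006157, so r/52 ≈ 0.0061574.
r ≈ 52·0.0061574 = 32.01847%.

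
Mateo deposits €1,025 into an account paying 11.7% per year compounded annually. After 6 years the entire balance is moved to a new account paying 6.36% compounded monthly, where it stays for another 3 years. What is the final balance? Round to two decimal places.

Phase 1: 1,025·(1 + 0.117)^6 ≈ 1,990.8700.
Phase 2: 1,990.8700·(1 + 0.0053)^36 ≈ 2,408.1719.

€2,408.17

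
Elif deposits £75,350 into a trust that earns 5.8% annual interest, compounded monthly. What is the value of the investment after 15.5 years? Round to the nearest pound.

£184,745

Growth factor = (1 + 0.058/12)^186 ≈ 2.45182928265.
A ≈ 75,350 × 2.45182928265 ≈ 184,745.3364.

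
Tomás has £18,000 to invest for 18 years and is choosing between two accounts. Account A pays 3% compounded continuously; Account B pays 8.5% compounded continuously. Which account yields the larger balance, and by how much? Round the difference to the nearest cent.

A: e^(0.03·18) = e^0.54 ≈ 1.7160068622, so 18,000 × 1.7160068622 ≈ 30,888.1235.
B: e^(0.085·18) = e^1.53 ≈ 4.6181768223, so 18,000 × 4.6181768223 ≈ 83,127.1828.
Difference ≈ 52,239.0593 in favor of B.

Account B, by £52,239.06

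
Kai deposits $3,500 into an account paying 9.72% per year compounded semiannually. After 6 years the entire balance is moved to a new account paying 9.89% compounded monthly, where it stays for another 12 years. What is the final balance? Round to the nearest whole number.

$20,169

Phase 1: 3,500·(1 + 0.0486)^12 ≈ 6,185.6634.
Phase 2: 6,185.6634·(1 + 0.0989/12)^144 ≈ 20,169.4758.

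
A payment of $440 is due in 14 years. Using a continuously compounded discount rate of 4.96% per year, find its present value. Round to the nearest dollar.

P = A·e^(−rt) = 440·e^(−0.6944).
e^(−0.6944) ≈ 0.499373983, so P ≈ 219.7246.

$220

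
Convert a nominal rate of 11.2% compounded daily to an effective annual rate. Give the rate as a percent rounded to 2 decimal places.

11.85%

EAR = (1 + 11.2%/365)^365 − 1 = (1 + 0.000306849)^365 − 1.
(1 + 0.000306849)^365 ≈ 1.118494, so EAR ≈ 11.84936%.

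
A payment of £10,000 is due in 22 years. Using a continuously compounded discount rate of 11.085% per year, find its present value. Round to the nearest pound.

£873

P = A·e^(−rt) = 10,000·e^(−2.4387).
e^(−2.4387) ≈ 0.08727423425, so P ≈ 872.7423.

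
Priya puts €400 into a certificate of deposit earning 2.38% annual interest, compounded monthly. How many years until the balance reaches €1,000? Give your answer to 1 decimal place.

(1 + 0.00198333)^(12t) = 1,000/400 = 2.5.
12t·ln(1 + 0.00198333) = ln(2.5); 12t = 0.91629/0.00198137 ≈ 462.4533.
t ≈ 38.5378 years.

38.5 years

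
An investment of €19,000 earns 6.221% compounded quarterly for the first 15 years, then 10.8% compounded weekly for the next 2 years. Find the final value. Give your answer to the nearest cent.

After 15 years at 6.221%: 19,000 × 2.5243105157 ≈ 47,961.8998.
Then 2 years at 10.8%: 47,961.8998 × 1.2408244062 ≈ 59,512.2958.

€59,512.30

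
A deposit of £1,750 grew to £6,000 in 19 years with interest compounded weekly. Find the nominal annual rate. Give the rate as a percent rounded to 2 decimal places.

(1 + r/52)^988 = 6,000/1,750 = 3.42857.
1 + r/52 = 3.42857^(1/988) ≈ 1.001248, so r/52 ≈ 0.00124789.
r ≈ 52·0.00124789 = 6.48901%.

6.49%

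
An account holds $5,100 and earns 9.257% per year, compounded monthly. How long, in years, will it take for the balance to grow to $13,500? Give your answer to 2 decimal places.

(1 + 0.00771417)^(12t) = 13,500/5,100 = 2.6471.
12t·ln(1 + 0.00771417) = ln(2.6471); 12t = 0.97345/0.00768456 ≈ 126.6759.
t ≈ 10.5563 years.

10.56 years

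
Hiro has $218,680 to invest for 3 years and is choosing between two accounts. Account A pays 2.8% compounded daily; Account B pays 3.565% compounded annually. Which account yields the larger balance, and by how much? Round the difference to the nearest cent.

Account A growth factor: (1 + 0.028/365)^1095 ≈ 1.08762538974; balance ≈ 237,841.9202.
Account B growth factor: (1 + 0.03565)^3 ≈ 1.11080807589; balance ≈ 242,911.5100.
Account B is larger by 5,069.5898.

Account B, by $5,069.59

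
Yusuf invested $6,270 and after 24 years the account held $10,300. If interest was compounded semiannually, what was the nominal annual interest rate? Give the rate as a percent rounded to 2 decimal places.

The 48-period growth factor is 10,300/6,270 = 1.64274.
r/2 = 1.64274^(1/48) − 1 ≈ 0.0103946, so r ≈ 2·0.0103946 = 2.07893%.

2.08%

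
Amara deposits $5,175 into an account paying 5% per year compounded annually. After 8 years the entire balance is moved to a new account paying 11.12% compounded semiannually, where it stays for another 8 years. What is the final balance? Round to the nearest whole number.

Phase 1: 5,175·(1 + 0.05)^8 ≈ 7,645.8319.
Phase 2: 7,645.8319·(1 + 0.0556)^16 ≈ 18,172.5073.

$18,173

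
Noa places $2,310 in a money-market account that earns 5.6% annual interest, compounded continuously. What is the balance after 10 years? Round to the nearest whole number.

$4,044

A = P·e^(rt) = 2,310·e^(0.056·10) = 2,310·e^0.56.
e^0.56 ≈ 1.7506725, so A ≈ 4,044.0535.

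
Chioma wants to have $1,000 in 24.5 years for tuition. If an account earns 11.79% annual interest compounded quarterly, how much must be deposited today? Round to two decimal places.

Growth factor = (1 + 0.029475)^98 ≈ 17.2325223.
P = 1,000/17.2325223 ≈ 58.0298.

$58.03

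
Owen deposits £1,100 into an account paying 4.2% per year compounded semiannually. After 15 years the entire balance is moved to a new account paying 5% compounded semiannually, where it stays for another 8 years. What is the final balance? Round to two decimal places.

Phase 1: 1,100·(1 + 0.021)^30 ≈ 2,051.9414.
Phase 2: 2,051.9414·(1 + 0.025)^16 ≈ 3,046.1185.

£3,046.12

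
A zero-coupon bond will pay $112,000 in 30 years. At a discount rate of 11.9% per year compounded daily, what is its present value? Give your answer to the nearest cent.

$3,155.29

Growth factor = (1 + 0.119/365)^10950 ≈ 35.4959344559.
P = 112,000/35.4959344559 ≈ 3,155.2909.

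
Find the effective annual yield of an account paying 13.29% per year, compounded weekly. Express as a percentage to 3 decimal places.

14.194%

EAR = (1 + 13.29%/52)^52 − 1 = (1 + 0.00255577)^52 − 1.
(1 + 0.00255577)^52 ≈ 1.141942, so EAR ≈ 14.19422%.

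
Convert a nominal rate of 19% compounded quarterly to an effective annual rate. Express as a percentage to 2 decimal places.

20.40%

One year is 4 periods at 0.0475 each: (1 + 0.0475)^4 ≈ 1.203971.
EAR = 1.203971 − 1 ≈ 20.39713%.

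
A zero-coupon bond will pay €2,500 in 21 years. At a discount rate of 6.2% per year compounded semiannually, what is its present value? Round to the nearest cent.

€693.55

Periodic rate = 6.2%/2 = 0.031; 42 periods.
P = 2,500/(1 + 0.031)^42 ≈ 2,500/3.604656967 ≈ 693.5473.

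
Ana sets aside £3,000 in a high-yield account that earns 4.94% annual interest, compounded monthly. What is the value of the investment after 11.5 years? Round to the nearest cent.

£5,288.56

Growth factor = (1 + 0.0494/12)^138 ≈ 1.762853601.
A ≈ 3,000 × 1.762853601 ≈ 5,288.5608.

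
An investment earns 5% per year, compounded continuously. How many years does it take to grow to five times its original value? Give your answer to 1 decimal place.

32.2 years

e^(0.05t) = 5, so 0.05t = ln 5 ≈ 1.6094.
t ≈ 1.6094/0.05 ≈ 32.1888.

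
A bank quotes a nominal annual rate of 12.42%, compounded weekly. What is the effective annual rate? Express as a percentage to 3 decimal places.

13.207%

EAR = (1 + 12.42%/52)^52 − 1 = (1 + 0.00238846)^52 − 1.
(1 + 0.00238846)^52 ≈ 1.132075, so EAR ≈ 13.20746%.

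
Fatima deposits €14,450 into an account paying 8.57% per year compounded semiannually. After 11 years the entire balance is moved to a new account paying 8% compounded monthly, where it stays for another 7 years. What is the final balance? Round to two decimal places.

After 11 years at 8.57%: 14,450 × 2.5169848441 ≈ 36,370.4310.
Then 7 years at 8%: 36,370.4310 × 1.7474220514 ≈ 63,554.4931.

€63,554.49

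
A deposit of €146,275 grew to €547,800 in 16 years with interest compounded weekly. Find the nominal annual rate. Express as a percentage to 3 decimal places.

(1 + r/52)^832 = 547,800/146,275 = 3.745.
1 + r/52 = 3.745^(1/832) ≈ 1.001588, so r/52 ≈ 0.00158831.
r ≈ 52·0.00158831 = 8.25919%.

8.259%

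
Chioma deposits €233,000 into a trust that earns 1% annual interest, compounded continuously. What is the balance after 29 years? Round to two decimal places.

€311,387.60

A = P·e^(rt) = 233,000·e^(0.01·29) = 233,000·e^0.29.
e^0.29 ≈ 1.33642748803, so A ≈ 311,387.6047.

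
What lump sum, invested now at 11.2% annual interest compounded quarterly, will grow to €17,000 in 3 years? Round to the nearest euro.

€12,205

Growth factor = (1 + 0.028)^12 ≈ 1.3928917815.
P = 17,000/1.3928917815 ≈ 12,204.8247.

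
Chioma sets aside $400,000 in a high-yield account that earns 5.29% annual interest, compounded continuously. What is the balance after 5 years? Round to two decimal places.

$521,111.77

A = P·e^(rt) = 400,000·e^(0.0529·5) = 400,000·e^0.2645.
e^0.2645 ≈ 1.30277942319, so A ≈ 521,111.7693.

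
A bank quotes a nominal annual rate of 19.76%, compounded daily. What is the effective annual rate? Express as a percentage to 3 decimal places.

One year is 365 periods at 0.00054137 each: (1 + 0.00054137)^365 ≈ 1.21841.
EAR = 1.21841 − 1 ≈ 21.84098%.

21.841%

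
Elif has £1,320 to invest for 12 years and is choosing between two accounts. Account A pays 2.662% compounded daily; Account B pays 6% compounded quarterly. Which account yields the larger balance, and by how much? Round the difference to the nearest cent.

A: (1 + 0.02662/365)^4380 ≈ 1.376340757, so 1,320 × 1.376340757 ≈ 1,816.7698.
B: (1 + 0.015)^48 ≈ 2.043478289, so 1,320 × 2.043478289 ≈ 2,697.3913.
Difference ≈ 880.6215 in favor of B.

Account B, by £880.62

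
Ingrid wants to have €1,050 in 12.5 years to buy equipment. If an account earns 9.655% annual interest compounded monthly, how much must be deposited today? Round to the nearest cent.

Periodic rate = 9.655%/12 = 0.00804583; 150 periods.
P = 1,050/(1 + 0.09655/12)^150 ≈ 1,050/3.326915934 ≈ 315.6076.

€315.61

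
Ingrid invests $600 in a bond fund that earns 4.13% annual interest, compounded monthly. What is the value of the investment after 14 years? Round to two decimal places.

$1,068.63

Growth factor = (1 + 0.0413/12)^168 ≈ 1.781057504.
A ≈ 600 × 1.781057504 ≈ 1,068.6345.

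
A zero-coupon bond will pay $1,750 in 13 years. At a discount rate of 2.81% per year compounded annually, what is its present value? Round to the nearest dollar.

$1,221

Growth factor = (1 + 0.0281)^13 ≈ 1.433704568.
P = 1,750/1.433704568 ≈ 1,220.6141.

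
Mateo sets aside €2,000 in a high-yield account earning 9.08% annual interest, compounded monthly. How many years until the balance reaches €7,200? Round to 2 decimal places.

(1 + 0.00756667)^(12t) = 7,200/2,000 = 3.6.
12t·ln(1 + 0.00756667) = ln(3.6); 12t = 1.2809/0.00753818 ≈ 169.9261.
t ≈ 14.1605 years.

14.16 years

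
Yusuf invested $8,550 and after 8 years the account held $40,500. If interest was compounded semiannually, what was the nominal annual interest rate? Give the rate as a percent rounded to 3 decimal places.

(1 + r/2)^16 = 40,500/8,550 = 4.73684.
1 + r/2 = 4.73684^(1/16) ≈ 1.102093, so r/2 ≈ 0.102093.
r ≈ 2·0.102093 = 20.41851%.

20.419%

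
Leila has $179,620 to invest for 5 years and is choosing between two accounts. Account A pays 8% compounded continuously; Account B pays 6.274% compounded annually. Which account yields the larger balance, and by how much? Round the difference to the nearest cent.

Account A, by $24,466.68

Account A growth factor: e^(0.08·5) = e^0.4 ≈ 1.49182469764; balance ≈ 267,961.5522.
Account B growth factor: (1 + 0.06274)^5 ≈ 1.3556111601; balance ≈ 243,494.8766.
Account A is larger by 24,466.6756.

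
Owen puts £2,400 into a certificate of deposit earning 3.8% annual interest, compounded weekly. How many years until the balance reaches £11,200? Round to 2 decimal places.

(1 + 0.000730769)^(52t) = 11,200/2,400 = 4.6667.
52t·ln(1 + 0.000730769) = ln(4.6667); 52t = 1.5404/0.000730502 ≈ 2108.7476.
t ≈ 40.5528 years.

40.55 years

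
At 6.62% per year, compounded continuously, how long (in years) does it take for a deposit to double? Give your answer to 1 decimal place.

e^(0.0662t) = 2, so 0.0662t = ln 2 ≈ 0.69315.
t ≈ 0.69315/0.0662 ≈ 10.4705.

10.5 years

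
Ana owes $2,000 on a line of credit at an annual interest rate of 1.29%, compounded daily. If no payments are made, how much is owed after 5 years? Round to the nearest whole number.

Periodic rate = 1.29%/365 = 0.0000353425; periods = 365·5 = 1825.
A = 2,000·(1 + 0.0129/365)^1825 ≈ 2,000·1.066624363 ≈ 2,133.2487.

$2,133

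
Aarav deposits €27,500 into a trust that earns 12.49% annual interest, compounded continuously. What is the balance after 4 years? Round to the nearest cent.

A = P·e^(rt) = 27,500·e^(0.1249·4) = 27,500·e^0.4996.
e^0.4996 ≈ 1.6480619141, so A ≈ 45,321.7026.

€45,321.70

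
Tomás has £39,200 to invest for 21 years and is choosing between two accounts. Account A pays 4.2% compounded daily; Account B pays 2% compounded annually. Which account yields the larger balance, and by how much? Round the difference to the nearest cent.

Account A, by £35,277.55

A: (1 + 0.042/365)^7665 ≈ 2.4156037568, so 39,200 × 2.4156037568 ≈ 94,691.6673.
B: (1 + 0.02)^21 ≈ 1.5156663439, so 39,200 × 1.5156663439 ≈ 59,414.1207.
Difference ≈ 35,277.5466 in favor of A.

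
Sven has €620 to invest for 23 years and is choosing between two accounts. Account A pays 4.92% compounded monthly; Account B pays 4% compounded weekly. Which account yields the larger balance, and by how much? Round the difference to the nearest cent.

A: (1 + 0.0041)^276 ≈ 3.093448665, so 620 × 3.093448665 ≈ 1,917.9382.
B: (1 + 0.04/52)^1196 ≈ 2.508403099, so 620 × 2.508403099 ≈ 1,555.2099.
Difference ≈ 362.7283 in favor of A.

Account A, by €362.73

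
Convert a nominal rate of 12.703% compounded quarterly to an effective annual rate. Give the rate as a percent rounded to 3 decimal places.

13.321%

One year is 4 periods at 0.0317575 each: (1 + 0.0317575)^4 ≈ 1.13321.
EAR = 1.13321 − 1 ≈ 13.32104%.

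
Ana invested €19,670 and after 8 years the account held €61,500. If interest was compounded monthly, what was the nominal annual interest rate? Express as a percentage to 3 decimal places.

The 96-period growth factor is 61,500/19,670 = 3.12659.
r/12 = 3.12659^(1/96) − 1 ≈ 0.0119452, so r ≈ 12·0.0119452 = 14.33422%.

14.334%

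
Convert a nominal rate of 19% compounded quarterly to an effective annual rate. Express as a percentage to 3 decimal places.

One year is 4 periods at 0.0475 each: (1 + 0.0475)^4 ≈ 1.203971.
EAR = 1.203971 − 1 ≈ 20.39713%.

20.397%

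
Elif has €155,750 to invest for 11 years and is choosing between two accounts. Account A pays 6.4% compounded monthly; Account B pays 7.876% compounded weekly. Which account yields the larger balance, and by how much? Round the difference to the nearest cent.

Account B, by €55,857.37

Account A growth factor: (1 + 0.064/12)^132 ≈ 2.01804518981; balance ≈ 314,310.5383.
Account B growth factor: (1 + 0.07876/52)^572 ≈ 2.37668001143; balance ≈ 370,167.9118.
Account B is larger by 55,857.3735.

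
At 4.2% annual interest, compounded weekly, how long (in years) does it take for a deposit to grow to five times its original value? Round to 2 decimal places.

(1 + 0.000807692)^(52t) = 5.
52t = ln 5 / ln(1 + 0.000807692) ≈ 1.6094/0.000807366 ≈ 1993.4420.
t ≈ 38.3354.

38.34 years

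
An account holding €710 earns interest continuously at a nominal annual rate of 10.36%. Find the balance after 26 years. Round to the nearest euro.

A = P·e^(rt) = 710·e^(0.1036·26) = 710·e^2.6936.
e^2.6936 ≈ 14.78480553, so A ≈ 10,497.2119.

€10,497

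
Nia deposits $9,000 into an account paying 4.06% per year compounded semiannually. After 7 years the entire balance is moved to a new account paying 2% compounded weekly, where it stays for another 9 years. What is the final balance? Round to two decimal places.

$14,275.49

After 7 years at 4.06%: 9,000 × 1.32492231 ≈ 11,924.3008.
Then 9 years at 2%: 11,924.3008 × 1.1971759323 ≈ 14,275.4859.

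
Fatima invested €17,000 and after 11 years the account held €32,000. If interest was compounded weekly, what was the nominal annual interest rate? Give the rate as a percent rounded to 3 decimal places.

5.753%

The 572-period growth factor is 32,000/17,000 = 1.88235.
r/52 = 1.88235^(1/572) − 1 ≈ 0.00110642, so r ≈ 52·0.00110642 = 5.75339%.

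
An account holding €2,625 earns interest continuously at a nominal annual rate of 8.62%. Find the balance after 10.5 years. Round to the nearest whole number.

A = P·e^(rt) = 2,625·e^(0.0862·10.5) = 2,625·e^0.9051.
e^0.9051 ≈ 2.472179129, so A ≈ 6,489.4702.

€6,489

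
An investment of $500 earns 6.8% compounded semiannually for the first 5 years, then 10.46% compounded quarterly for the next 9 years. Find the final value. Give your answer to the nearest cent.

After 5 years at 6.8%: 500 × 1.397028891 ≈ 698.5144.
Then 9 years at 10.46%: 698.5144 × 2.532739837 ≈ 1,769.1554.

$1,769.16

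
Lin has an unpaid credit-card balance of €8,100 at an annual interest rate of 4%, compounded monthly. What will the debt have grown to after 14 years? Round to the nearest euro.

Periodic rate = 4%/12 = 0.00333333; periods = 12·14 = 168.
A = 8,100·(1 + 0.04/12)^168 ≈ 8,100·1.7490429202 ≈ 14,167.2477.

€14,167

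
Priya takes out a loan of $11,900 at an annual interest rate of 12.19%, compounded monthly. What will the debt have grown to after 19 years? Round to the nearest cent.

Growth factor = (1 + 0.1219/12)^228 ≈ 10.0183179016.
A ≈ 11,900 × 10.0183179016 ≈ 119,217.9830.

$119,217.98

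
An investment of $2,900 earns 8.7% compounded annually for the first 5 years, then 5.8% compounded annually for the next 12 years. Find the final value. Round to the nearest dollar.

$8,657

After 5 years at 8.7%: 2,900 × 1.517566463 ≈ 4,400.9427.
Then 12 years at 5.8%: 4,400.9427 × 1.967107129 ≈ 8,657.1258.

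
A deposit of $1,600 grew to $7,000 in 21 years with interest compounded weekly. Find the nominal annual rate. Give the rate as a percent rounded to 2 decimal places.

(1 + r/52)^1092 = 7,000/1,600 = 4.375.
1 + r/52 = 4.375^(1/1092) ≈ 1.001352, so r/52 ≈ 0.00135248.
r ≈ 52·0.00135248 = 7.03288%.

7.03%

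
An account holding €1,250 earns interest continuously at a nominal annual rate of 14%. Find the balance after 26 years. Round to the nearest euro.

A = P·e^(rt) = 1,250·e^(0.14·26) = 1,250·e^3.64.
e^3.64 ≈ 38.091836725, so A ≈ 47,614.7959.

€47,615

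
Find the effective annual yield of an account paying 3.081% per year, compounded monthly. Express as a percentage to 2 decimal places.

EAR = (1 + 3.081%/12)^12 − 1 = (1 + 0.0025675)^12 − 1.
(1 + 0.0025675)^12 ≈ 1.031249, so EAR ≈ 3.12488%.

3.12%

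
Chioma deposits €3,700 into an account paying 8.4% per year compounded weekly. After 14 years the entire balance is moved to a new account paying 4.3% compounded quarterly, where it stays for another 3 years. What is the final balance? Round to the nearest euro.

After 14 years at 8.4%: 3,700 × 3.2383086617 ≈ 11,981.7420.
Then 3 years at 4.3%: 11,981.7420 × 1.136907156 ≈ 13,622.1283.

€13,622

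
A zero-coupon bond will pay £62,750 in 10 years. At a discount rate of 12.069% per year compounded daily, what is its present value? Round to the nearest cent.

Growth factor = (1 + 0.12069/365)^3650 ≈ 3.3424380931.
P = 62,750/3.3424380931 ≈ 18,773.7209.

£18,773.72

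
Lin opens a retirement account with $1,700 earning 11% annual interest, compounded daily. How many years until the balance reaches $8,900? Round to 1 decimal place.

15.1 years

(1 + 0.00030137)^(365t) = 8,900/1,700 = 5.2353.
365t·ln(1 + 0.00030137) = ln(5.2353); 365t = 1.6554/0.000301324 ≈ 5493.8223.
t ≈ 15.0516 years.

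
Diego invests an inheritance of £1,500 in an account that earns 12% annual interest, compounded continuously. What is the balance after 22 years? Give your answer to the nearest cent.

£21,019.81

A = P·e^(rt) = 1,500·e^(0.12·22) = 1,500·e^2.64.
e^2.64 ≈ 14.013203608, so A ≈ 21,019.8054.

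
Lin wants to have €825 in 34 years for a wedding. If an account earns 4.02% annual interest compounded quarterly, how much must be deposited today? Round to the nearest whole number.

Growth factor = (1 + 0.01005)^136 ≈ 3.89610565.
P = 825/3.89610565 ≈ 211.7499.

€212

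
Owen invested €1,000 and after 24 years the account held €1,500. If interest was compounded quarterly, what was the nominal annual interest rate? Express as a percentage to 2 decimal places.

The 96-period growth factor is 1,500/1,000 = 1.5.
r/4 = 1.5^(1/96) − 1 ≈ 0.00423253, so r ≈ 4·0.00423253 = 1.69301%.

1.69%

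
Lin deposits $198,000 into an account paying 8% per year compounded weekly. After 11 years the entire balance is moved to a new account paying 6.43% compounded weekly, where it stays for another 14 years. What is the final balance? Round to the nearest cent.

After 11 years at 8%: 198,000 × 2.409269935792 ≈ 477,035.4473.
Then 14 years at 6.43%: 477,035.4473 × 2.45872738379 ≈ 1,172,900.1173.

$1,172,900.12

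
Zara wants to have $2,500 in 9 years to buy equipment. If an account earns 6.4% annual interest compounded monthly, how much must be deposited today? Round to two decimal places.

$1,407.51

Periodic rate = 6.4%/12 = 0.00533333; 108 periods.
P = 2,500/(1 + 0.064/12)^108 ≈ 2,500/1.776187902 ≈ 1,407.5087.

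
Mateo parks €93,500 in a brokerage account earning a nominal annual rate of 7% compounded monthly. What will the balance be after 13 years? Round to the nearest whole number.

Periodic rate = 7%/12 = 0.00583333; periods = 12·13 = 156.
A = 93,500·(1 + 0.07/12)^156 ≈ 93,500·2.47776293349 ≈ 231,670.8343.

€231,671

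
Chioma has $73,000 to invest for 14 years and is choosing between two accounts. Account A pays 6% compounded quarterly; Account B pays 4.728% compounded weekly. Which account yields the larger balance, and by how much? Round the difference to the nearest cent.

Account A, by $26,574.58

Account A growth factor: (1 + 0.015)^56 ≈ 2.30196314378; balance ≈ 168,043.3095.
Account B growth factor: (1 + 0.04728/52)^728 ≈ 1.93792781045; balance ≈ 141,468.7302.
Account A is larger by 26,574.5793.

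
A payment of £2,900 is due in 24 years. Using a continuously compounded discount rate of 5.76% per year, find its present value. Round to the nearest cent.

P = A·e^(−rt) = 2,900·e^(−1.3824).
e^(−1.3824) ≈ 0.2509754885, so P ≈ 727.8289.

£727.83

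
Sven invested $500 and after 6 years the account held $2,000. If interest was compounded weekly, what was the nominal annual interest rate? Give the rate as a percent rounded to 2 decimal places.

(1 + r/52)^312 = 2,000/500 = 4.
1 + r/52 = 4^(1/312) ≈ 1.004453, so r/52 ≈ 0.00445314.
r ≈ 52·0.00445314 = 23.15631%.

23.16%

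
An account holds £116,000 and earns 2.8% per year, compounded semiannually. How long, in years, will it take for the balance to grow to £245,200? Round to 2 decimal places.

We need (1 + 0.014)^(2t) = 2.1138, so 2t = ln 2.1138 / ln 1.014 ≈ 53.8365.
t ≈ 53.8365/2 = 26.9183 years.

26.92 years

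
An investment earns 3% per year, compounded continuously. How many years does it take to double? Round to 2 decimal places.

23.10 years

e^(0.03t) = 2, so 0.03t = ln 2 ≈ 0.69315.
t ≈ 0.69315/0.03 ≈ 23.1049.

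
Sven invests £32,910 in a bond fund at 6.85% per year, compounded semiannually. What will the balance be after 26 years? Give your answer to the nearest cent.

£189,607.46

Periodic rate = 6.85%/2 = 0.03425; periods = 2·26 = 52.
A = 32,910·(1 + 0.03425)^52 ≈ 32,910·5.76139348938 ≈ 189,607.4597.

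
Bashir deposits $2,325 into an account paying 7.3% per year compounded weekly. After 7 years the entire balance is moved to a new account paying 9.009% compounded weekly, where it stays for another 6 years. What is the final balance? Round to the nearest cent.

After 7 years at 7.3%: 2,325 × 1.666360076 ≈ 3,874.2872.
Then 6 years at 9.009%: 3,874.2872 × 1.716130929 ≈ 6,648.7841.

$6,648.78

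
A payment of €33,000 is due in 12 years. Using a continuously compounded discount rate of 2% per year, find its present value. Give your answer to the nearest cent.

P = A·e^(−rt) = 33,000·e^(−0.24).
e^(−0.24) ≈ 0.78662786107, so P ≈ 25,958.7194.

€25,958.72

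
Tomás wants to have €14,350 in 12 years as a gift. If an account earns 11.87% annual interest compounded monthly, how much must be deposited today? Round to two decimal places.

Periodic rate = 11.87%/12 = 0.00989167; 144 periods.
P = 14,350/(1 + 0.1187/12)^144 ≈ 14,350/4.1263831385 ≈ 3,477.6218.

€3,477.62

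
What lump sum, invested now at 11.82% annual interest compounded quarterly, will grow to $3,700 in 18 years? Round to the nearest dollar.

Growth factor = (1 + 0.02955)^72 ≈ 8.139840435.
P = 3,700/8.139840435 ≈ 454.5544.

$455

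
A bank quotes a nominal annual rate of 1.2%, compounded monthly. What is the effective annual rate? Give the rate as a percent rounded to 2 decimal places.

EAR = (1 + 1.2%/12)^12 − 1 = (1 + 0.001)^12 − 1.
(1 + 0.001)^12 ≈ 1.012066, so EAR ≈ 1.20662%.

1.21%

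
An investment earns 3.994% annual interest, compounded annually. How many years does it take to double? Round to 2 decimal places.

(1 + 0.03994)^t = 2.
t = ln 2 / ln(1 + 0.03994) ≈ 0.69315/0.039163 ≈ 17.6990.

17.70 years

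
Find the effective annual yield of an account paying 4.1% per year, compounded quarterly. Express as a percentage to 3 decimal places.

One year is 4 periods at 0.01025 each: (1 + 0.01025)^4 ≈ 1.041635.
EAR = 1.041635 − 1 ≈ 4.16347%.

4.163%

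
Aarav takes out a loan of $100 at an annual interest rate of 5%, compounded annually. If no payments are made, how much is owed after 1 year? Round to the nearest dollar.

Growth factor = (1 + 0.05)^1 ≈ 1.05.
A ≈ 100 × 1.05 ≈ 105.0000.

$105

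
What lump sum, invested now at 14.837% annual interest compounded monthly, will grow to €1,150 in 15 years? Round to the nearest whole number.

Growth factor = (1 + 0.14837/12)^180 ≈ 9.133087713.
P = 1,150/9.133087713 ≈ 125.9158.

€126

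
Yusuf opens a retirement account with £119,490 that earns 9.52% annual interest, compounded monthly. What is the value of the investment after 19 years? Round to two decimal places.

£724,075.38

Growth factor = (1 + 0.0952/12)^228 ≈ 6.0597152847.
A ≈ 119,490 × 6.0597152847 ≈ 724,075.3794.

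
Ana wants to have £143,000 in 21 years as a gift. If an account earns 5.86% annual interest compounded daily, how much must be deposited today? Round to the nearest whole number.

Growth factor = (1 + 0.0586/365)^7665 ≈ 3.42294477333.
P = 143,000/3.42294477333 ≈ 41,776.8937.

£41,777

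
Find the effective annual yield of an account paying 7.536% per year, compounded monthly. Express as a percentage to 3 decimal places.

One year is 12 periods at 0.00628 each: (1 + 0.00628)^12 ≈ 1.078018.
EAR = 1.078018 − 1 ≈ 7.80182%.

7.802%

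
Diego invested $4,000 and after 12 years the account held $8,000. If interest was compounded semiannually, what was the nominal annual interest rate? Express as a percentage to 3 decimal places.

5.860%

(1 + r/2)^24 = 8,000/4,000 = 2.
1 + r/2 = 2^(1/24) ≈ 1.029302, so r/2 ≈ 0.0293022.
r ≈ 2·0.0293022 = 5.86045%.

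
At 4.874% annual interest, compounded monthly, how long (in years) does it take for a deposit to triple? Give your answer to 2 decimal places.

22.59 years

(1 + 0.00406167)^(12t) = 3.
12t = ln 3 / ln(1 + 0.00406167) ≈ 1.0986/0.00405344 ≈ 271.0321.
t ≈ 22.5860.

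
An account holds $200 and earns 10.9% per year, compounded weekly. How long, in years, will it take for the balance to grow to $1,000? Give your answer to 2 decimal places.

We need (1 + 0.00209615)^(52t) = 5, so 52t = ln 5 / ln 1.002096 ≈ 768.6097.
t ≈ 768.6097/52 = 14.7810 years.

14.78 years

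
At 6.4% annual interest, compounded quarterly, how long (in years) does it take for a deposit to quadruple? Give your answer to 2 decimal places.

(1 + 0.016)^(4t) = 4.
4t = ln 4 / ln(1 + 0.016) ≈ 1.3863/0.0158733 ≈ 87.3347.
t ≈ 21.8337.

21.83 years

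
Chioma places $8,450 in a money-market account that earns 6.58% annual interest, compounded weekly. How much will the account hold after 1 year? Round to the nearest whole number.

$9,024

Growth factor = (1 + 0.0658/52)^52 ≈ 1.067968669.
A ≈ 8,450 × 1.067968669 ≈ 9,024.3353.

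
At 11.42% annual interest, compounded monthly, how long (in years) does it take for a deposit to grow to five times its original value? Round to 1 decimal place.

(1 + 0.00951667)^(12t) = 5.
12t = ln 5 / ln(1 + 0.00951667) ≈ 1.6094/0.00947167 ≈ 169.9213.
t ≈ 14.1601.

14.2 years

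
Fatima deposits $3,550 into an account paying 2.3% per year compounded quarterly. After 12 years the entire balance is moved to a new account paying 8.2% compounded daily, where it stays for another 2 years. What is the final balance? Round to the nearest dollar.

$5,508

Phase 1: 3,550·(1 + 0.00575)^48 ≈ 4,674.6633.
Phase 2: 4,674.6633·(1 + 0.082/365)^730 ≈ 5,507.6537.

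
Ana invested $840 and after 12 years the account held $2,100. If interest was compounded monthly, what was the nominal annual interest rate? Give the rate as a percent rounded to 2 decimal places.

(1 + r/12)^144 = 2,100/840 = 2.5.
1 + r/12 = 2.5^(1/144) ≈ 1.006383, so r/12 ≈ 0.00638342.
r ≈ 12·0.00638342 = 7.66010%.

7.66%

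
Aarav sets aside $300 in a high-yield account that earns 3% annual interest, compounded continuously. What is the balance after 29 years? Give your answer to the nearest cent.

A = P·e^(rt) = 300·e^(0.03·29) = 300·e^0.87.
e^0.87 ≈ 2.38691085, so A ≈ 716.0733.

$716.07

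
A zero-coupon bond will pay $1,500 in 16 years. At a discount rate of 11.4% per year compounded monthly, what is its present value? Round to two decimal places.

$244.16

Growth factor = (1 + 0.0095)^192 ≈ 6.143474638.
P = 1,500/6.143474638 ≈ 244.1615.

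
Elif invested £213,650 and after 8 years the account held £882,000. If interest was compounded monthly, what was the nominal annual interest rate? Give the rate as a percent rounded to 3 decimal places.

(1 + r/12)^96 = 882,000/213,650 = 4.12825.
1 + r/12 = 4.12825^(1/96) ≈ 1.014879, so r/12 ≈ 0.0148789.
r ≈ 12·0.0148789 = 17.85469%.

17.855%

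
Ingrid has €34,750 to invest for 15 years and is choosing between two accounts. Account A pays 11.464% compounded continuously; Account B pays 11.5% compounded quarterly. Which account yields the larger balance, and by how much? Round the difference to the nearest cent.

A: e^(0.11464·15) = e^1.7196 ≈ 5.58229509959, so 34,750 × 5.58229509959 ≈ 193,984.7547.
B: (1 + 0.02875)^60 ≈ 5.47760729466, so 34,750 × 5.47760729466 ≈ 190,346.8535.
Difference ≈ 3,637.9012 in favor of A.

Account A, by €3,637.90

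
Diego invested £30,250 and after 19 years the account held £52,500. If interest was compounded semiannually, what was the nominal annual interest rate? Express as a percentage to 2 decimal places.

(1 + r/2)^38 = 52,500/30,250 = 1.73554.
1 + r/2 = 1.73554^(1/38) ≈ 1.014614, so r/2 ≈ 0.0146141.
r ≈ 2·0.0146141 = 2.92282%.

2.92%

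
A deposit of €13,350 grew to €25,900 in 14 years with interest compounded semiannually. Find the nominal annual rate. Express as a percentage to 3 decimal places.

4.790%

The 28-period growth factor is 25,900/13,350 = 1.94007.
r/2 = 1.94007^(1/28) − 1 ≈ 0.0239511, so r ≈ 2·0.0239511 = 4.79023%.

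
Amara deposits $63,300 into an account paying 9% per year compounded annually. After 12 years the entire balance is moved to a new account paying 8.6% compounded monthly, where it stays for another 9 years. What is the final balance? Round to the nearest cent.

After 12 years at 9%: 63,300 × 2.81266478178 ≈ 178,041.6807.
Then 9 years at 8.6%: 178,041.6807 × 2.16244533382 ≈ 385,005.4016.

$385,005.40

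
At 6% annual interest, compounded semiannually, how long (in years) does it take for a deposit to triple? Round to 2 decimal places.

18.58 years

(1 + 0.03)^(2t) = 3.
2t = ln 3 / ln(1 + 0.03) ≈ 1.0986/0.0295588 ≈ 37.1670.
t ≈ 18.5835.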